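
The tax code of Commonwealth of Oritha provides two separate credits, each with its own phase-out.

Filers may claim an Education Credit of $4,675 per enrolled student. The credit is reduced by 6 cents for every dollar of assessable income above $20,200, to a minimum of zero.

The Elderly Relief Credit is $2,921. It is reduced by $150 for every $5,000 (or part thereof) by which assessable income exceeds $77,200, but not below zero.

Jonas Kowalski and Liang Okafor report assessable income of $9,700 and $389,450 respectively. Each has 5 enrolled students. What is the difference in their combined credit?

Jonas ($9,700): Education Credit: base = 5 × $4,675 = $23,375. $9,700 is at or below the $20,200 threshold, so the full $23,375 applies. Elderly Relief Credit: $9,700 is at or below the $77,200 threshold, so the full $2,921 applies. total $23,375 + $2,921 = $26,296
Liang ($389,450): Education Credit: base = 5 × $4,675 = $23,375. 6% of the $369,250 excess over $20,200 is $22,155; credit = $23,375 − $22,155 = $1,220. Elderly Relief Credit: income exceeds $77,200 by $312,250 → 63 increments × $150 = $9,450 ≥ base, so the credit is $0. total $1,220 + $0 = $1,220
Difference: |$26,296 − $1,220| = $25,076.

$25,076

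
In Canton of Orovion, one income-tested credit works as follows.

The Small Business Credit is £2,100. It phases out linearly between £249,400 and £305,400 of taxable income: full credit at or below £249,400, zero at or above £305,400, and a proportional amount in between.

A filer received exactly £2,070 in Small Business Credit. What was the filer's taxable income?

£250,200

£2,070 is 2,070/2,100 of the full £2,100, so 30/2,100 of the £56,000 range has been used: income = £249,400 + £56,000 × 30/2,100 = £250,200.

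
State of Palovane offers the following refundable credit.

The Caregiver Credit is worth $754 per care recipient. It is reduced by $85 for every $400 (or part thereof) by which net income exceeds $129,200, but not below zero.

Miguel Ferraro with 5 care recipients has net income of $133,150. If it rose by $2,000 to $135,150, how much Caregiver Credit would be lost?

$425

At $133,150 — base = 5 × $754 = $3,770. income exceeds $129,200 by $3,950, which is 10 full-or-partial $400 increments; reduction = 10 × $85 = $850, leaving $2,920.
At $135,150 — base = 5 × $754 = $3,770. income exceeds $129,200 by $5,950, which is 15 full-or-partial $400 increments; reduction = 15 × $85 = $1,275, leaving $2,495.
Lost: $2,920 − $2,495 = $425.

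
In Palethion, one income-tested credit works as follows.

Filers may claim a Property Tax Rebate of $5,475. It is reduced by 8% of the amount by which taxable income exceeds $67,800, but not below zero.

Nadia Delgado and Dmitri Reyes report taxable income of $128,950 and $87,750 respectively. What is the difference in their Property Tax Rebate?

$3,296

Nadia ($128,950): Property Tax Rebate: 8% of the $61,150 excess over $67,800 is $4,892; credit = $5,475 − $4,892 = $583.
Dmitri ($87,750): Property Tax Rebate: 8% of the $19,950 excess over $67,800 is $1,596; credit = $5,475 − $1,596 = $3,879.
Difference: |$583 − $3,879| = $3,296.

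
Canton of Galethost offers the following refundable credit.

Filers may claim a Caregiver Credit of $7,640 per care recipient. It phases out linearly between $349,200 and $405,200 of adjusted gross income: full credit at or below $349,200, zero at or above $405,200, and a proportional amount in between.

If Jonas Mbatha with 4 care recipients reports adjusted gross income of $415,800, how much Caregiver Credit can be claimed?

$0

Caregiver Credit: base = 4 × $7,640 = $30,560. $415,800 is at or above $405,200, so the credit is $0.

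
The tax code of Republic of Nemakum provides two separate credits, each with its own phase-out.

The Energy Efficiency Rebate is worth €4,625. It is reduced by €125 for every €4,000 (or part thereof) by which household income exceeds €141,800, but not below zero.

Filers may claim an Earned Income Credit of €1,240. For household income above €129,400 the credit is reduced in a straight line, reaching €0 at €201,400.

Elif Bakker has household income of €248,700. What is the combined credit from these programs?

€1,250

Energy Efficiency Rebate: income exceeds €141,800 by €106,900, which is 27 full-or-partial €4,000 increments; reduction = 27 × €125 = €3,375, leaving €1,250.
Earned Income Credit: €248,700 is at or above €201,400, so the credit is €0.
Total: €1,250 + €0 = €1,250.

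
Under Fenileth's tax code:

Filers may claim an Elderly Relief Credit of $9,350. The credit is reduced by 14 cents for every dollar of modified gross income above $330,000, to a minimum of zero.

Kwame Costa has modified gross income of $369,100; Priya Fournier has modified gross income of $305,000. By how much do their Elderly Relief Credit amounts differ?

$5,474

Kwame ($369,100): Elderly Relief Credit: 14% of the $39,100 excess over $330,000 is $5,474; credit = $9,350 − $5,474 = $3,876.
Priya ($305,000): Elderly Relief Credit: $305,000 is at or below the $330,000 threshold, so the full $9,350 applies.
Difference: |$3,876 − $9,350| = $5,474.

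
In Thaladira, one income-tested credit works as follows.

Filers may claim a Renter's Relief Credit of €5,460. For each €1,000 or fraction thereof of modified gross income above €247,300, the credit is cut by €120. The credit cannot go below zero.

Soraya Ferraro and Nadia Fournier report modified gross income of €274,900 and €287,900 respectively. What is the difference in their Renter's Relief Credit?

Soraya (€274,900): Renter's Relief Credit: income exceeds €247,300 by €27,600, which is 28 full-or-partial €1,000 increments; reduction = 28 × €120 = €3,360, leaving €2,100.
Nadia (€287,900): Renter's Relief Credit: income exceeds €247,300 by €40,600, which is 41 full-or-partial €1,000 increments; reduction = 41 × €120 = €4,920, leaving €540.
Difference: |€2,100 − €540| = €1,560.

€1,560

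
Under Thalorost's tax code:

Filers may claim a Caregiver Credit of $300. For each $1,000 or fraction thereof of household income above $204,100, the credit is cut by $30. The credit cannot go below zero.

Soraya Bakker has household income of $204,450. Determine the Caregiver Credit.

Caregiver Credit: income exceeds $204,100 by $350, which is 1 full-or-partial $1,000 increment; reduction = 1 × $30 = $30, leaving $270.

$270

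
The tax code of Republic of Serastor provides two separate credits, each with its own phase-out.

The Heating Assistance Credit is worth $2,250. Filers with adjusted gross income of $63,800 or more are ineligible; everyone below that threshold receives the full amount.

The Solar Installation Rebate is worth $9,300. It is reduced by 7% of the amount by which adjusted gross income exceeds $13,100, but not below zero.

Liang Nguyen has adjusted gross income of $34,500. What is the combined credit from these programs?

Heating Assistance Credit: $34,500 is below the $63,800 cutoff, so the full $2,250 applies.
Solar Installation Rebate: 7% of the $21,400 excess over $13,100 is $1,498; credit = $9,300 − $1,498 = $7,802.
Total: $2,250 + $7,802 = $10,052.

$10,052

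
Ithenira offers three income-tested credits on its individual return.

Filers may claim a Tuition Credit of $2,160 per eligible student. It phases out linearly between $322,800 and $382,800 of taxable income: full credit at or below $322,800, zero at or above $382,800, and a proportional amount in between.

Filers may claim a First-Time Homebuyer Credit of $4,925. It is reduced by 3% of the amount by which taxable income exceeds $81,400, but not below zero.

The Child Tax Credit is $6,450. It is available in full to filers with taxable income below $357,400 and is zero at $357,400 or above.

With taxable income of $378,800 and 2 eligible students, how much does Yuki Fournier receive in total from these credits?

Tuition Credit: base = 2 × $2,160 = $4,320. $378,800 is $56,000 into a $60,000 phase-out range, leaving 4,000/60,000 of the credit: $4,320 × 4,000/60,000 = $288.
First-Time Homebuyer Credit: 3% of the $297,400 excess over $81,400 is $8,922 ≥ base, so the credit is $0.
Child Tax Credit: $378,800 meets or exceeds the $357,400 cutoff, so the credit is $0.
Total: $288 + $0 + $0 = $288.

$288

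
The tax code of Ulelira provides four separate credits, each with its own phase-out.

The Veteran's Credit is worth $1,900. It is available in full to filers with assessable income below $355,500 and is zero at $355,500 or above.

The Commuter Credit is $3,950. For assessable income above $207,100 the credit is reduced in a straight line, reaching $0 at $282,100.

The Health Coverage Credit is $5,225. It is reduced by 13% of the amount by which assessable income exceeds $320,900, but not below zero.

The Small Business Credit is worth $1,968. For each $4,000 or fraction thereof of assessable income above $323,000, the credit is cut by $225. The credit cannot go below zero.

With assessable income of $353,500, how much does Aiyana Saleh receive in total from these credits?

$3,055

Veteran's Credit: $353,500 is below the $355,500 cutoff, so the full $1,900 applies.
Commuter Credit: $353,500 is at or above $282,100, so the credit is $0.
Health Coverage Credit: 13% of the $32,600 excess over $320,900 is $4,238; credit = $5,225 − $4,238 = $987.
Small Business Credit: income exceeds $323,000 by $30,500, which is 8 full-or-partial $4,000 increments; reduction = 8 × $225 = $1,800, leaving $168.
Total: $1,900 + $0 + $987 + $168 = $3,055.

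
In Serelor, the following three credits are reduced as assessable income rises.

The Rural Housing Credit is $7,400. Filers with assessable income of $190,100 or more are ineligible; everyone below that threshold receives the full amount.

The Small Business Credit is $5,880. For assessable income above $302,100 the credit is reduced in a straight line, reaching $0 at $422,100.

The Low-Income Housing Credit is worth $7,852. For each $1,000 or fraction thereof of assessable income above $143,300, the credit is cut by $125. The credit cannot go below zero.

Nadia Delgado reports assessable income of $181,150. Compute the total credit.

$16,382

Rural Housing Credit: $181,150 is below the $190,100 cutoff, so the full $7,400 applies.
Small Business Credit: $181,150 is at or below the $302,100 threshold, so the full $5,880 applies.
Low-Income Housing Credit: income exceeds $143,300 by $37,850, which is 38 full-or-partial $1,000 increments; reduction = 38 × $125 = $4,750, leaving $3,102.
Total: $7,400 + $5,880 + $3,102 = $16,382.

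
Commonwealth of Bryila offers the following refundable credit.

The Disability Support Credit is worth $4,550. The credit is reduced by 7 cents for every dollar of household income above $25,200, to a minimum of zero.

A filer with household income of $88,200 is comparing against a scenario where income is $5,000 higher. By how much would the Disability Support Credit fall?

At $88,200 — 7% of the $63,000 excess over $25,200 is $4,410; credit = $4,550 − $4,410 = $140.
At $93,200 — 7% of the $68,000 excess over $25,200 is $4,760 ≥ base, so the credit is $0.
Lost: $140 − $0 = $140.

$140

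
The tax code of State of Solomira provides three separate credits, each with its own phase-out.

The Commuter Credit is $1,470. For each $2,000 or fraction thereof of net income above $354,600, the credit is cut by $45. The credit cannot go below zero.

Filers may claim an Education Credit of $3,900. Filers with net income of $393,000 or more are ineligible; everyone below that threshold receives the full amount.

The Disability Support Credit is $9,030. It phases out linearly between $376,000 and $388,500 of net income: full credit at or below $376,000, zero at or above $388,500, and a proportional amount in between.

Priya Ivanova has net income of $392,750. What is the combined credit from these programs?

Commuter Credit: income exceeds $354,600 by $38,150, which is 20 full-or-partial $2,000 increments; reduction = 20 × $45 = $900, leaving $570.
Education Credit: $392,750 is below the $393,000 cutoff, so the full $3,900 applies.
Disability Support Credit: $392,750 is at or above $388,500, so the credit is $0.
Total: $570 + $3,900 + $0 = $4,470.

$4,470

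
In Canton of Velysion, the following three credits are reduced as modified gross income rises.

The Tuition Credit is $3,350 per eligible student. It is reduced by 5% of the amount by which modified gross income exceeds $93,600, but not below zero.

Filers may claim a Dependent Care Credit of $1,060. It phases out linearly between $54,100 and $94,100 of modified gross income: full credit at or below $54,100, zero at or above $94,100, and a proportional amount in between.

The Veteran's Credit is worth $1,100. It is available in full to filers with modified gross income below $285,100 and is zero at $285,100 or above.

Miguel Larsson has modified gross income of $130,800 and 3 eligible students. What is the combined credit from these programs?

Tuition Credit: base = 3 × $3,350 = $10,050. 5% of the $37,200 excess over $93,600 is $1,860; credit = $10,050 − $1,860 = $8,190.
Dependent Care Credit: $130,800 is at or above $94,100, so the credit is $0.
Veteran's Credit: $130,800 is below the $285,100 cutoff, so the full $1,100 applies.
Total: $8,190 + $0 + $1,100 = $9,290.

$9,290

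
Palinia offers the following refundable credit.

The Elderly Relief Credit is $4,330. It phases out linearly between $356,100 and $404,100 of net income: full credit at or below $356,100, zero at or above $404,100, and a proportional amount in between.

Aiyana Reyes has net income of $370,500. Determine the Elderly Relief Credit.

$3,031

Elderly Relief Credit: $370,500 is $14,400 into a $48,000 phase-out range, leaving 33,600/48,000 of the credit: $4,330 × 33,600/48,000 = $3,031.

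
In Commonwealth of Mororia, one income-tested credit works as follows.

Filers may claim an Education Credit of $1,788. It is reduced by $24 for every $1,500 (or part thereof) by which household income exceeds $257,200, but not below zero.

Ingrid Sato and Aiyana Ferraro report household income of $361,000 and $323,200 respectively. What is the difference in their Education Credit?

$624

Ingrid ($361,000): Education Credit: income exceeds $257,200 by $103,800, which is 70 full-or-partial $1,500 increments; reduction = 70 × $24 = $1,680, leaving $108.
Aiyana ($323,200): Education Credit: income exceeds $257,200 by $66,000, which is 44 full-or-partial $1,500 increments; reduction = 44 × $24 = $1,056, leaving $732.
Difference: |$108 − $732| = $624.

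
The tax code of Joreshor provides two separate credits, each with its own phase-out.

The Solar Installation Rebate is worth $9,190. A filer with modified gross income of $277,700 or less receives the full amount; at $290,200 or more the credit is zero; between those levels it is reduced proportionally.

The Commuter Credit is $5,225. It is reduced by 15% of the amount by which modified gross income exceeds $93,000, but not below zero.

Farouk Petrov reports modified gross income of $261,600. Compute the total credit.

$9,190

Solar Installation Rebate: $261,600 is at or below the $277,700 threshold, so the full $9,190 applies.
Commuter Credit: 15% of the $168,600 excess over $93,000 is $25,290 ≥ base, so the credit is $0.
Total: $9,190 + $0 = $9,190.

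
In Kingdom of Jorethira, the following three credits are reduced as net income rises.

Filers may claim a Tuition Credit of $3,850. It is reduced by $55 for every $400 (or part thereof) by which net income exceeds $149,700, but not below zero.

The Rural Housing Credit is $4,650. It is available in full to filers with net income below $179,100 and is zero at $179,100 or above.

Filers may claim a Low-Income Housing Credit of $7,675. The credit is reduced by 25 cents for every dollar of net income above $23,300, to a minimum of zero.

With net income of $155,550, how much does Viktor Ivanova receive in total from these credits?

Tuition Credit: income exceeds $149,700 by $5,850, which is 15 full-or-partial $400 increments; reduction = 15 × $55 = $825, leaving $3,025.
Rural Housing Credit: $155,550 is below the $179,100 cutoff, so the full $4,650 applies.
Low-Income Housing Credit: 25% of the $132,250 excess over $23,300 is $33,062.50 ≥ base, so the credit is $0.
Total: $3,025 + $4,650 + $0 = $7,675.

$7,675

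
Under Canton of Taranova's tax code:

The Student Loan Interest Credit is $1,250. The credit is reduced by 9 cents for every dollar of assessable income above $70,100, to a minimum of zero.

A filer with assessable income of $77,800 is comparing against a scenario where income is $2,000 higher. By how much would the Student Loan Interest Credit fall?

$180

At $77,800 — 9% of the $7,700 excess over $70,100 is $693; credit = $1,250 − $693 = $557.
At $79,800 — 9% of the $9,700 excess over $70,100 is $873; credit = $1,250 − $873 = $377.
Lost: $557 − $377 = $180.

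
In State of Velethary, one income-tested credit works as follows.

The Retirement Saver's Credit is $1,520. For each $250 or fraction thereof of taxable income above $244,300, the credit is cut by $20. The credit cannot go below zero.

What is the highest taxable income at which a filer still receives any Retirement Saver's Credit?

After 75 increments the reduction is 75 × $20 = $1,500, leaving $20; one more increment wipes it out. Increment 75 ends at excess 75 × $250 = $18,750, so the highest qualifying income is $244,300 + $18,750 = $263,050.

$263,050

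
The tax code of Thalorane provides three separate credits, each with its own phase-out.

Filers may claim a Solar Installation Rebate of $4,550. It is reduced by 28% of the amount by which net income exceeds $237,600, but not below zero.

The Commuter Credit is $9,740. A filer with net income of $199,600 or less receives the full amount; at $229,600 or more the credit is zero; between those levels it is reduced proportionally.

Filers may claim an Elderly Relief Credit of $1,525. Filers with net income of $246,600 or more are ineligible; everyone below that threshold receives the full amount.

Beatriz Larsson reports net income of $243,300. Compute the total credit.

$4,479

Solar Installation Rebate: 28% of the $5,700 excess over $237,600 is $1,596; credit = $4,550 − $1,596 = $2,954.
Commuter Credit: $243,300 is at or above $229,600, so the credit is $0.
Elderly Relief Credit: $243,300 is below the $246,600 cutoff, so the full $1,525 applies.
Total: $2,954 + $0 + $1,525 = $4,479.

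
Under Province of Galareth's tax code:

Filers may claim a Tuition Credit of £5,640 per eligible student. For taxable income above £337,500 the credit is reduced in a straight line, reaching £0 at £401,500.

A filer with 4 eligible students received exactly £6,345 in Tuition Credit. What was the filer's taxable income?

Full credit = 4 × £5,640 = £22,560.
£6,345 is 6,345/22,560 of the full £22,560, so 16,215/22,560 of the £64,000 range has been used: income = £337,500 + £64,000 × 16,215/22,560 = £383,500.

£383,500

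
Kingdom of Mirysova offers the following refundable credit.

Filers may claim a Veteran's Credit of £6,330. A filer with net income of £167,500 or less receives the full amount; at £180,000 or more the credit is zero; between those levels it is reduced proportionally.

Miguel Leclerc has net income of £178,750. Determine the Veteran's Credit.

Veteran's Credit: £178,750 is £11,250 into a £12,500 phase-out range, leaving 1,250/12,500 of the credit: £6,330 × 1,250/12,500 = £633.

£633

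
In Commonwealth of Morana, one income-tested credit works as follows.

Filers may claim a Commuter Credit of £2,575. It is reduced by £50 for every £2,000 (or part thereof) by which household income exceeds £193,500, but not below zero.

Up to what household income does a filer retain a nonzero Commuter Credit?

After 51 increments the reduction is 51 × £50 = £2,550, leaving £25; one more increment wipes it out. Increment 51 ends at excess 51 × £2,000 = £102,000, so the highest qualifying income is £193,500 + £102,000 = £295,500.

£295,500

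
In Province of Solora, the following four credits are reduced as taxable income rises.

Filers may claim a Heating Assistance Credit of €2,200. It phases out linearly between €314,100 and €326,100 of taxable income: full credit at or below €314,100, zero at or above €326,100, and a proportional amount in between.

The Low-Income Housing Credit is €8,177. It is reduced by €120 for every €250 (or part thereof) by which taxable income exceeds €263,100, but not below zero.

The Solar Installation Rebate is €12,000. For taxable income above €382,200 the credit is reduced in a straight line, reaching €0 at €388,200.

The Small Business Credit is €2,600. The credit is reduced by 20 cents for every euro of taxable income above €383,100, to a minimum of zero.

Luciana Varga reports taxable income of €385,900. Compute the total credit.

Heating Assistance Credit: €385,900 is at or above €326,100, so the credit is €0.
Low-Income Housing Credit: income exceeds €263,100 by €122,800 → 492 increments × €120 = €59,040 ≥ base, so the credit is €0.
Solar Installation Rebate: €385,900 is €3,700 into a €6,000 phase-out range, leaving 2,300/6,000 of the credit: €12,000 × 2,300/6,000 = €4,600.
Small Business Credit: 20% of the €2,800 excess over €383,100 is €560; credit = €2,600 − €560 = €2,040.
Total: €0 + €0 + €4,600 + €2,040 = €6,640.

€6,640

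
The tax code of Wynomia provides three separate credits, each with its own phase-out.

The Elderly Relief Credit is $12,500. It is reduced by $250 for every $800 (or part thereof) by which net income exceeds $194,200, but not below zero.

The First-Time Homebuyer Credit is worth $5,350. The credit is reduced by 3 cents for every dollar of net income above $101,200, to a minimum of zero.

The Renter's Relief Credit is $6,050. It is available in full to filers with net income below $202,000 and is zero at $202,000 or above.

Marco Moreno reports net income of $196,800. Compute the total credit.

$20,032

Elderly Relief Credit: income exceeds $194,200 by $2,600, which is 4 full-or-partial $800 increments; reduction = 4 × $250 = $1,000, leaving $11,500.
First-Time Homebuyer Credit: 3% of the $95,600 excess over $101,200 is $2,868; credit = $5,350 − $2,868 = $2,482.
Renter's Relief Credit: $196,800 is below the $202,000 cutoff, so the full $6,050 applies.
Total: $11,500 + $2,482 + $6,050 = $20,032.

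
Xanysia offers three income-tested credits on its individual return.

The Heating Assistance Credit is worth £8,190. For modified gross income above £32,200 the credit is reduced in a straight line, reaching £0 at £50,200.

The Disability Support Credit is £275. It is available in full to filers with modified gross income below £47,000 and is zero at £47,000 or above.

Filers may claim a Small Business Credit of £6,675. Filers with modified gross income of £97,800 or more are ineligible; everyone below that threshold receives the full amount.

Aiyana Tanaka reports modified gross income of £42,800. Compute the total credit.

Heating Assistance Credit: £42,800 is £10,600 into a £18,000 phase-out range, leaving 7,400/18,000 of the credit: £8,190 × 7,400/18,000 = £3,367.
Disability Support Credit: £42,800 is below the £47,000 cutoff, so the full £275 applies.
Small Business Credit: £42,800 is below the £97,800 cutoff, so the full £6,675 applies.
Total: £3,367 + £275 + £6,675 = £10,317.

£10,317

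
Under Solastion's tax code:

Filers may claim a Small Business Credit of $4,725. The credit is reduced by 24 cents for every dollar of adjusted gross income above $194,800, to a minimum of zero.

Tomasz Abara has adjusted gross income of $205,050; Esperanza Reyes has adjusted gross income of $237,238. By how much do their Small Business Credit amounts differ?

Tomasz ($205,050): Small Business Credit: 24% of the $10,250 excess over $194,800 is $2,460; credit = $4,725 − $2,460 = $2,265.
Esperanza ($237,238): Small Business Credit: 24% of the $42,438 excess over $194,800 is $10,185.12 ≥ base, so the credit is $0.
Difference: |$2,265 − $0| = $2,265.

$2,265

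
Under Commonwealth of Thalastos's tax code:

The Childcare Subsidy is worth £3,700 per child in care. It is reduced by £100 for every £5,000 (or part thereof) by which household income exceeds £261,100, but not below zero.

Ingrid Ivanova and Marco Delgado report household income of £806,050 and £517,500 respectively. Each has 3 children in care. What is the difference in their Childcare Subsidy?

Ingrid (£806,050): Childcare Subsidy: base = 3 × £3,700 = £11,100. income exceeds £261,100 by £544,950, which is 109 full-or-partial £5,000 increments; reduction = 109 × £100 = £10,900, leaving £200.
Marco (£517,500): Childcare Subsidy: base = 3 × £3,700 = £11,100. income exceeds £261,100 by £256,400, which is 52 full-or-partial £5,000 increments; reduction = 52 × £100 = £5,200, leaving £5,900.
Difference: |£200 − £5,900| = £5,700.

£5,700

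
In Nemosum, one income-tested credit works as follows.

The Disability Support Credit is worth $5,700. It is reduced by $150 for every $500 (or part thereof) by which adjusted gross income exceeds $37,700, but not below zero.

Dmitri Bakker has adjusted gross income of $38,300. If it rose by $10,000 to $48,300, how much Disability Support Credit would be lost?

$3,000

At $38,300 — income exceeds $37,700 by $600, which is 2 full-or-partial $500 increments; reduction = 2 × $150 = $300, leaving $5,400.
At $48,300 — income exceeds $37,700 by $10,600, which is 22 full-or-partial $500 increments; reduction = 22 × $150 = $3,300, leaving $2,400.
Lost: $5,400 − $2,400 = $3,000.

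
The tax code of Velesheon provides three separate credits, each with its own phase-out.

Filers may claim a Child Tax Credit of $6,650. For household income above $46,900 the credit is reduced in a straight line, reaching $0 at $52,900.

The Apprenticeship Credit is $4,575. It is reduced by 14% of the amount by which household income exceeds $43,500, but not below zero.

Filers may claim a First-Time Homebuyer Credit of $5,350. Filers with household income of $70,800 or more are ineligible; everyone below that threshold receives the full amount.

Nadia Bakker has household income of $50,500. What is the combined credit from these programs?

Child Tax Credit: $50,500 is $3,600 into a $6,000 phase-out range, leaving 2,400/6,000 of the credit: $6,650 × 2,400/6,000 = $2,660.
Apprenticeship Credit: 14% of the $7,000 excess over $43,500 is $980; credit = $4,575 − $980 = $3,595.
First-Time Homebuyer Credit: $50,500 is below the $70,800 cutoff, so the full $5,350 applies.
Total: $2,660 + $3,595 + $5,350 = $11,605.

$11,605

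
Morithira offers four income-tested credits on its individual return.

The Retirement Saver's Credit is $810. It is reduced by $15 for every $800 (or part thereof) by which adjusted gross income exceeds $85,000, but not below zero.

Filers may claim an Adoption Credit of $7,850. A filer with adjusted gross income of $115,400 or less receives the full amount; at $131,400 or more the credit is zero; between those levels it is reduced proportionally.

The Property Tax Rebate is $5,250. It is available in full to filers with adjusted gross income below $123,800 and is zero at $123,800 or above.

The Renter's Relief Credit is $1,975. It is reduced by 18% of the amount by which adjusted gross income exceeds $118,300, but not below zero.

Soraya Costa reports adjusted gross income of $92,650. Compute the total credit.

$15,735

Retirement Saver's Credit: income exceeds $85,000 by $7,650, which is 10 full-or-partial $800 increments; reduction = 10 × $15 = $150, leaving $660.
Adoption Credit: $92,650 is at or below the $115,400 threshold, so the full $7,850 applies.
Property Tax Rebate: $92,650 is below the $123,800 cutoff, so the full $5,250 applies.
Renter's Relief Credit: $92,650 is at or below the $118,300 threshold, so the full $1,975 applies.
Total: $660 + $7,850 + $5,250 + $1,975 = $15,735.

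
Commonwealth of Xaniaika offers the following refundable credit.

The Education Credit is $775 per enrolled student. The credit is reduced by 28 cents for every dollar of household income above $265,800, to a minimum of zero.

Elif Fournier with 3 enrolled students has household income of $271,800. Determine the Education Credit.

$645

Education Credit: base = 3 × $775 = $2,325. 28% of the $6,000 excess over $265,800 is $1,680; credit = $2,325 − $1,680 = $645.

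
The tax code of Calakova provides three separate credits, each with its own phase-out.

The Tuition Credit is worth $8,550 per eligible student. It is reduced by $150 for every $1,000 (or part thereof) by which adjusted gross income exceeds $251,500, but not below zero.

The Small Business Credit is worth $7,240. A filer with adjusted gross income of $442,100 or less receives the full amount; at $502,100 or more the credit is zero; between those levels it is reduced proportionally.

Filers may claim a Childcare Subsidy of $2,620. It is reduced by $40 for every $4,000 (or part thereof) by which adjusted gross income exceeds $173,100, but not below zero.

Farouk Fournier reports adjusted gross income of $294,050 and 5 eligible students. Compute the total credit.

Tuition Credit: base = 5 × $8,550 = $42,750. income exceeds $251,500 by $42,550, which is 43 full-or-partial $1,000 increments; reduction = 43 × $150 = $6,450, leaving $36,300.
Small Business Credit: $294,050 is at or below the $442,100 threshold, so the full $7,240 applies.
Childcare Subsidy: income exceeds $173,100 by $120,950, which is 31 full-or-partial $4,000 increments; reduction = 31 × $40 = $1,240, leaving $1,380.
Total: $36,300 + $7,240 + $1,380 = $44,920.

$44,920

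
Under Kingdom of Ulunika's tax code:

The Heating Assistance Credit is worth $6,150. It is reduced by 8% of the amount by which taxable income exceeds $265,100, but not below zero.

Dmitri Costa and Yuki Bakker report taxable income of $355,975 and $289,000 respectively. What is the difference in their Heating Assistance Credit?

Dmitri ($355,975): Heating Assistance Credit: 8% of the $90,875 excess over $265,100 is $7,270 ≥ base, so the credit is $0.
Yuki ($289,000): Heating Assistance Credit: 8% of the $23,900 excess over $265,100 is $1,912; credit = $6,150 − $1,912 = $4,238.
Difference: |$0 − $4,238| = $4,238.

$4,238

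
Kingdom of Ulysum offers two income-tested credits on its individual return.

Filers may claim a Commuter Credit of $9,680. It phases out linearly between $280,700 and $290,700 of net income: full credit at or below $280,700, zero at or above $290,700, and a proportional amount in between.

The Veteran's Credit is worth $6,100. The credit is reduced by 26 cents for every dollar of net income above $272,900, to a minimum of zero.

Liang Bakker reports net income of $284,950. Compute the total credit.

$8,533

Commuter Credit: $284,950 is $4,250 into a $10,000 phase-out range, leaving 5,750/10,000 of the credit: $9,680 × 5,750/10,000 = $5,566.
Veteran's Credit: 26% of the $12,050 excess over $272,900 is $3,133; credit = $6,100 − $3,133 = $2,967.
Total: $5,566 + $2,967 = $8,533.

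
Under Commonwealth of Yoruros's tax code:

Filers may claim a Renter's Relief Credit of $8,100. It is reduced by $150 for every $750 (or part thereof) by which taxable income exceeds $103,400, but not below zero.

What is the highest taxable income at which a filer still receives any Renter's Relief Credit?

After 53 increments the reduction is 53 × $150 = $7,950, leaving $150; one more increment wipes it out. Increment 53 ends at excess 53 × $750 = $39,750, so the highest qualifying income is $103,400 + $39,750 = $143,150.

$143,150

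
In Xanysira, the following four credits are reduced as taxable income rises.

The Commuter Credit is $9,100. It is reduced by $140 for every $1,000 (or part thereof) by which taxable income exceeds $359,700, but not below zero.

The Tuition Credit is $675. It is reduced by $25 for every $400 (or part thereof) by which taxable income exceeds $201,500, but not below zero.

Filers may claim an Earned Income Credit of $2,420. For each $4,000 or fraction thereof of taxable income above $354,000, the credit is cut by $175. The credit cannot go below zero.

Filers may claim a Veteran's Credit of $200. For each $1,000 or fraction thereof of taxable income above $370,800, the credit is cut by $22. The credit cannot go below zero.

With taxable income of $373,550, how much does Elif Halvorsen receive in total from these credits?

$8,819

Commuter Credit: income exceeds $359,700 by $13,850, which is 14 full-or-partial $1,000 increments; reduction = 14 × $140 = $1,960, leaving $7,140.
Tuition Credit: income exceeds $201,500 by $172,050 → 431 increments × $25 = $10,775 ≥ base, so the credit is $0.
Earned Income Credit: income exceeds $354,000 by $19,550, which is 5 full-or-partial $4,000 increments; reduction = 5 × $175 = $875, leaving $1,545.
Veteran's Credit: income exceeds $370,800 by $2,750, which is 3 full-or-partial $1,000 increments; reduction = 3 × $22 = $66, leaving $134.
Total: $7,140 + $0 + $1,545 + $134 = $8,819.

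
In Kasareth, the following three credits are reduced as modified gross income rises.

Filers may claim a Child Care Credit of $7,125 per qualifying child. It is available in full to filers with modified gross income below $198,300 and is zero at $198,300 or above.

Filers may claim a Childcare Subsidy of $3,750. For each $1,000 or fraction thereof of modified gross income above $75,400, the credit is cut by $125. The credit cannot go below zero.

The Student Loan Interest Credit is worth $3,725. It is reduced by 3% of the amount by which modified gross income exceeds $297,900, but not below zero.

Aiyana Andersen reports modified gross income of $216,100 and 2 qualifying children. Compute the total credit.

$3,725

Child Care Credit: base = 2 × $7,125 = $14,250. $216,100 meets or exceeds the $198,300 cutoff, so the credit is $0.
Childcare Subsidy: income exceeds $75,400 by $140,700 → 141 increments × $125 = $17,625 ≥ base, so the credit is $0.
Student Loan Interest Credit: $216,100 is at or below the $297,900 threshold, so the full $3,725 applies.
Total: $0 + $0 + $3,725 = $3,725.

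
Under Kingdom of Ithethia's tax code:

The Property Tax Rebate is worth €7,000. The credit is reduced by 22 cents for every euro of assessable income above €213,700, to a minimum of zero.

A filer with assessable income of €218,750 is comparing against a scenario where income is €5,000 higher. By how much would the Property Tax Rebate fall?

€1,100

At €218,750 — 22% of the €5,050 excess over €213,700 is €1,111; credit = €7,000 − €1,111 = €5,889.
At €223,750 — 22% of the €10,050 excess over €213,700 is €2,211; credit = €7,000 − €2,211 = €4,789.
Lost: €5,889 − €4,789 = €1,100.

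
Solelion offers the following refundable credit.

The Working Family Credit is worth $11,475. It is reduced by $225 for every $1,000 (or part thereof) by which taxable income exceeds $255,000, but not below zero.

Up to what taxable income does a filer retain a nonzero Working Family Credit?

$305,000

After 50 increments the reduction is 50 × $225 = $11,250, leaving $225; one more increment wipes it out. Increment 50 ends at excess 50 × $1,000 = $50,000, so the highest qualifying income is $255,000 + $50,000 = $305,000.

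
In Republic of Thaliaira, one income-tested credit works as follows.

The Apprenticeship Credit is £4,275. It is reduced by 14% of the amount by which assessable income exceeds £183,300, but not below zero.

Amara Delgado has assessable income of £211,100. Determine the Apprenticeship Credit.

Apprenticeship Credit: 14% of the £27,800 excess over £183,300 is £3,892; credit = £4,275 − £3,892 = £383.

£383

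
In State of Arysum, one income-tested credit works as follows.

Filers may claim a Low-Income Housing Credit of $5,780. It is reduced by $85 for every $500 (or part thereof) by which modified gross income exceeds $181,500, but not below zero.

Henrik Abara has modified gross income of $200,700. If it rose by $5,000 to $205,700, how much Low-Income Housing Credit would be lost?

$850

At $200,700 — income exceeds $181,500 by $19,200, which is 39 full-or-partial $500 increments; reduction = 39 × $85 = $3,315, leaving $2,465.
At $205,700 — income exceeds $181,500 by $24,200, which is 49 full-or-partial $500 increments; reduction = 49 × $85 = $4,165, leaving $1,615.
Lost: $2,465 − $1,615 = $850.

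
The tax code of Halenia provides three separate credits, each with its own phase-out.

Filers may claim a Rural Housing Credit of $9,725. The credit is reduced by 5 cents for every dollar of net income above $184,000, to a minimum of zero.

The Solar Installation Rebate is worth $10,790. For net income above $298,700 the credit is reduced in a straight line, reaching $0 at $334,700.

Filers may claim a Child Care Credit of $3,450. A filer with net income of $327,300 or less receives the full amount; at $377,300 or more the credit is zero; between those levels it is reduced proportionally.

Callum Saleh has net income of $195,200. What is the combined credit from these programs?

Rural Housing Credit: 5% of the $11,200 excess over $184,000 is $560; credit = $9,725 − $560 = $9,165.
Solar Installation Rebate: $195,200 is at or below the $298,700 threshold, so the full $10,790 applies.
Child Care Credit: $195,200 is at or below the $327,300 threshold, so the full $3,450 applies.
Total: $9,165 + $10,790 + $3,450 = $23,405.

$23,405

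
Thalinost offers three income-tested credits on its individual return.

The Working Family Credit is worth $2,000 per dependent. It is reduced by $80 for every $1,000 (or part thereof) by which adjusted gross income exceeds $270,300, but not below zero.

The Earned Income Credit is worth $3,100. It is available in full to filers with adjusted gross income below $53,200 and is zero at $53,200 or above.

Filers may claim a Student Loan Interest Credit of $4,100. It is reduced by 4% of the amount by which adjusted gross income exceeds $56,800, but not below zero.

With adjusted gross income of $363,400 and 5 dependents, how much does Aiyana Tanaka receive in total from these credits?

$2,480

Working Family Credit: base = 5 × $2,000 = $10,000. income exceeds $270,300 by $93,100, which is 94 full-or-partial $1,000 increments; reduction = 94 × $80 = $7,520, leaving $2,480.
Earned Income Credit: $363,400 meets or exceeds the $53,200 cutoff, so the credit is $0.
Student Loan Interest Credit: 4% of the $306,600 excess over $56,800 is $12,264 ≥ base, so the credit is $0.
Total: $2,480 + $0 + $0 = $2,480.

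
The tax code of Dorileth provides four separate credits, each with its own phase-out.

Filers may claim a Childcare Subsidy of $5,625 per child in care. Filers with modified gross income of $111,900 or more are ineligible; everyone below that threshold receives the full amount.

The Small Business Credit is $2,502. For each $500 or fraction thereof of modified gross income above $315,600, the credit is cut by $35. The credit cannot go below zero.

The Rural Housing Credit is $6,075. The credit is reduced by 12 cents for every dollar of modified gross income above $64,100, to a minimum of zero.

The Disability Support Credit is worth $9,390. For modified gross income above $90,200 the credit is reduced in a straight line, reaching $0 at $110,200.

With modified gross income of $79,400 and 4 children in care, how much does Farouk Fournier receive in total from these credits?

$38,631

Childcare Subsidy: base = 4 × $5,625 = $22,500. $79,400 is below the $111,900 cutoff, so the full $22,500 applies.
Small Business Credit: $79,400 is at or below the $315,600 threshold, so the full $2,502 applies.
Rural Housing Credit: 12% of the $15,300 excess over $64,100 is $1,836; credit = $6,075 − $1,836 = $4,239.
Disability Support Credit: $79,400 is at or below the $90,200 threshold, so the full $9,390 applies.
Total: $22,500 + $2,502 + $4,239 + $9,390 = $38,631.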